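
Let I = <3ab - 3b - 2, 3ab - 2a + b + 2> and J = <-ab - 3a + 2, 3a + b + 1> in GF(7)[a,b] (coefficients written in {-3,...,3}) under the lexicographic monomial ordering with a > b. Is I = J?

For a fixed monomial order, each ideal has a unique reduced Gröbner basis; comparing bases decides equality.
Buchberger on the first generating set:
f_1 = 3ab - 3b - 2, LT = ab.
f_2 = 3ab - 2a + b + 2, LT = ab.

S(f_1,f_2): lcm = ab. S = 3a + b + 1.
  reduce S modulo (f_1, f_2):
  remainder 3a + b + 1 ≠ 0; add g_3 = 3a + b + 1 to the basis.

S(f_1,g_3): lcm = ab. S = 2b^2 + b - 3.
  reduce S modulo (f_1, f_2, g_3):
  remainder 2b^2 + b - 3 ≠ 0; add g_4 = 2b^2 + b - 3 to the basis.

The other S-polynomials (S(f_2,g_3), S(f_1,g_4), S(f_2,g_4), S(g_3,g_4)) all reduce to 0 modulo the current basis, so we have a Gröbner basis.
Inter-reduce: drop elements whose leading term is divisible by another's, tail-reduce, and make monic.
Reduced Gröbner basis: {a - 2b - 2, b^2 - 3b + 2}.

Buchberger on the second generating set:
h_1 = -ab - 3a + 2, LT = ab.
h_2 = 3a + b + 1, LT = a.

S(h_1,h_2): lcm = ab. S = 3a + 2b^2 + 2b - 2.
  reduce S modulo (h_1, h_2):
  remainder 2b^2 + b - 3 ≠ 0; add k_3 = 2b^2 + b - 3 to the basis.

The other S-polynomials (S(h_1,k_3), S(h_2,k_3)) all reduce to 0 modulo the current basis, so we have a Gröbner basis.
Inter-reduce: drop elements whose leading term is divisible by another's, tail-reduce, and make monic.
Reduced Gröbner basis: {a - 2b - 2, b^2 - 3b + 2}.

These coincide, so the ideals are equal.

Yes, the ideals are equal.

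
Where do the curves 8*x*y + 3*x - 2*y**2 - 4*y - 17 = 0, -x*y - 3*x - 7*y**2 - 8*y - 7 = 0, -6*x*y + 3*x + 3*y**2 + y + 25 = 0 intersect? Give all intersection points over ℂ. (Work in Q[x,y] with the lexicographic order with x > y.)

Compute a lex Gröbner basis by Buchberger's algorithm.
f_1 = 8*x*y + 3*x - 2*y**2 - 4*y - 17, LT = x*y.
f_2 = -x*y - 3*x - 7*y**2 - 8*y - 7, LT = x*y.
f_3 = -6*x*y + 3*x + 3*y**2 + y + 25, LT = x*y.

S(f_1,f_2): lcm = x*y. S = -21/8*x - 29/4*y**2 - 17/2*y - 73/8.
  reduce S modulo (f_1, f_2, f_3):
  remainder -21/8*x - 29/4*y**2 - 17/2*y - 73/8 ≠ 0; add h_4 = -21/8*x - 29/4*y**2 - 17/2*y - 73/8 to the basis.

S(f_1,f_3): lcm = x*y. S = 7/8*x + 1/4*y**2 - 1/3*y + 49/24.
  reduce S modulo (f_1, f_2, f_3, h_4):
  remainder -13/6*y**2 - 19/6*y - 1 ≠ 0; add h_5 = -13/6*y**2 - 19/6*y - 1 to the basis.

S(f_1,h_4): lcm = x*y. S = 3/8*x - 58/21*y**3 - 293/84*y**2 - 167/42*y - 17/8.
  reduce S modulo (f_1, f_2, f_3, h_4, h_5):
  remainder -3790/1183*y - 3790/1183 ≠ 0; add h_6 = -3790/1183*y - 3790/1183 to the basis.

The other S-polynomials (S(f_2,f_3), S(f_2,h_4), S(f_3,h_4), S(f_1,h_5), S(f_2,h_5), S(f_3,h_5), S(h_4,h_5), S(f_1,h_6), S(f_2,h_6), S(f_3,h_6), S(h_4,h_6), S(h_5,h_6)) all reduce to 0 modulo the current basis, so we have a Gröbner basis.
Inter-reduce: drop elements whose leading term is divisible by another's, tail-reduce, and make monic.
Reduced Gröbner basis: {x + 3, y + 1}.

Since the basis is lex-ordered, y + 1 is univariate in y. Its roots are {-1}. Back-substituting each root into the other basis elements fixes the other coordinates.
  y = -1: the earlier basis element becomes x + 3 = 0, giving x = -3 — point (-3, -1).

{(-3, -1)}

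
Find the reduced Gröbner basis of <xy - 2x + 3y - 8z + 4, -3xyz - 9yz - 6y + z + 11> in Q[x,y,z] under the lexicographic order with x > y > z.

G = {xy - 2x + 3y - 8z + 4, xz + y + 4z^2 - 13/6z - 11/6, y^2 + 4yz^2 - 31/6yz - 23/6y + 1/3z + 11/3}

This is the nonlinear analogue of row-reducing a linear system.

f_1 = xy - 2x + 3y - 8z + 4, LT = xy.
f_2 = -3xyz - 9yz - 6y + z + 11, LT = xyz.

S(f_1,f_2): lcm = xyz. S = -2xz - 2y - 8z^2 + 13/3z + 11/3.
  leading term xz: no divisor's leading term divides it; move -2xz to the remainder.
  leading term y: no divisor's leading term divides it; move -2y to the remainder.
  leading term z^2: no divisor's leading term divides it; move -8z^2 to the remainder.
  leading term z: no divisor's leading term divides it; move 13/3z to the remainder.
  leading term 1: no divisor's leading term divides it; move 11/3 to the remainder.
  remainder -2xz - 2y - 8z^2 + 13/3z + 11/3 ≠ 0; add g_3 = -2xz - 2y - 8z^2 + 13/3z + 11/3 to the basis.

S(f_1,g_3): lcm = xyz. S = -2xz - y^2 - 4yz^2 + 31/6yz + 11/6y - 8z^2 + 4z.
  leading term xz: subtract (1)·g_3 from -2xz - y^2 - 4yz^2 + 31/6yz + 11/6y - 8z^2 + 4z → -y^2 - 4yz^2 + 31/6yz + 23/6y - 1/3z - 11/3
  leading term y^2: no divisor's leading term divides it; move -y^2 to the remainder.
  leading term yz^2: no divisor's leading term divides it; move -4yz^2 to the remainder.
  leading term yz: no divisor's leading term divides it; move 31/6yz to the remainder.
  leading term y: no divisor's leading term divides it; move 23/6y to the remainder.
  leading term z: no divisor's leading term divides it; move -1/3z to the remainder.
  leading term 1: no divisor's leading term divides it; move -11/3 to the remainder.
  remainder -y^2 - 4yz^2 + 31/6yz + 23/6y - 1/3z - 11/3 ≠ 0; add g_4 = -y^2 - 4yz^2 + 31/6yz + 23/6y - 1/3z - 11/3 to the basis.

The other S-polynomials (S(f_2,g_3), S(f_1,g_4), S(f_2,g_4), S(g_3,g_4)) all reduce to 0 modulo the current basis, so we have a Gröbner basis.
Inter-reduce: drop elements whose leading term is divisible by another's, tail-reduce, and make monic.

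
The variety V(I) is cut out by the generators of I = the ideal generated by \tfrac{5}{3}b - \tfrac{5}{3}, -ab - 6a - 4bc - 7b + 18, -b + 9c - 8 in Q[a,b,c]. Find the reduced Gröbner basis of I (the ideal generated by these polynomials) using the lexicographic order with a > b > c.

G = {a - 1, b - 1, c - 1}

f_1 = \tfrac{5}{3}b - \tfrac{5}{3}, LT = b.
f_2 = -ab - 6a - 4bc - 7b + 18, LT = ab.
f_3 = -b + 9c - 8, LT = b.

S(f_1,f_2): lcm = ab. S = -7a - 4bc - 7b + 18.
  leading term a: no divisor's leading term divides it; move -7a to the remainder.
  leading term bc: subtract (-\tfrac{12}{5}c)·f_1 from -4bc - 7b + 18 → -7b - 4c + 18
  leading term b: subtract (-\tfrac{21}{5})·f_1 from -7b - 4c + 18 → -4c + 11
  leading term c: no divisor's leading term divides it; move -4c to the remainder.
  leading term 1: no divisor's leading term divides it; move 11 to the remainder.
  remainder -7a - 4c + 11 ≠ 0; add g_4 = -7a - 4c + 11 to the basis.

S(f_1,f_3): lcm = b. S = 9c - 9.
  leading term c: no divisor's leading term divides it; move 9c to the remainder.
  leading term 1: no divisor's leading term divides it; move -9 to the remainder.
  remainder 9c - 9 ≠ 0; add g_5 = 9c - 9 to the basis.

The other S-polynomials (S(f_2,f_3), S(f_1,g_4), S(f_2,g_4), S(f_3,g_4), S(f_1,g_5), S(f_2,g_5), S(f_3,g_5), S(g_4,g_5)) all reduce to 0 modulo the current basis, so we have a Gröbner basis.
Inter-reduce: drop elements whose leading term is divisible by another's, tail-reduce, and make monic.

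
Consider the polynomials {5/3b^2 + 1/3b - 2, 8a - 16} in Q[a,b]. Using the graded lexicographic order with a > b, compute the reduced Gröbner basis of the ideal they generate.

f_1 = 5/3b^2 + 1/3b - 2, LT = b^2.
f_2 = 8a - 16, LT = a.

The S-polynomials (S(f_1,f_2)) all reduce to 0 modulo the current basis, so we have a Gröbner basis.

G = {b^2 + 1/5b - 6/5, a - 2}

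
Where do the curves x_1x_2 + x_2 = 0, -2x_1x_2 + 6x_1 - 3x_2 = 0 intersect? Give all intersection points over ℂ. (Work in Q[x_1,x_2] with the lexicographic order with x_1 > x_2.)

Compute a lex Gröbner basis by Buchberger's algorithm.
f_1 = x_1x_2 + x_2, LT = x_1x_2.
f_2 = -2x_1x_2 + 6x_1 - 3x_2, LT = x_1x_2.

S(f_1,f_2): lcm = x_1x_2. S = 3x_1 - \tfrac{1}{2}x_2.
  leading term x_1: no divisor's leading term divides it; move 3x_1 to the remainder.
  leading term x_2: no divisor's leading term divides it; move -\tfrac{1}{2}x_2 to the remainder.
  remainder 3x_1 - \tfrac{1}{2}x_2 ≠ 0; add h_3 = 3x_1 - \tfrac{1}{2}x_2 to the basis.

S(f_1,h_3): lcm = x_1x_2. S = \tfrac{1}{6}x_2^{2} + x_2.
  leading term x_2^{2}: no divisor's leading term divides it; move \tfrac{1}{6}x_2^{2} to the remainder.
  leading term x_2: no divisor's leading term divides it; move x_2 to the remainder.
  remainder \tfrac{1}{6}x_2^{2} + x_2 ≠ 0; add h_4 = \tfrac{1}{6}x_2^{2} + x_2 to the basis.

The other S-polynomials (S(f_2,h_3), S(f_1,h_4), S(f_2,h_4), S(h_3,h_4)) all reduce to 0 modulo the current basis, so we have a Gröbner basis.
Inter-reduce: drop elements whose leading term is divisible by another's, tail-reduce, and make monic.
Reduced Gröbner basis: {x_1 - \tfrac{1}{6}x_2, x_2^{2} + 6x_2}.

The lex basis is triangular: the last element involves only x_2. Solving x_2^{2} + 6x_2 = 0 gives x_2 ∈ {-6, 0}; substituting each value into the earlier elements determines the remaining variables.
  x_2 = -6: the earlier basis element becomes x_1 + 1 = 0, giving x_1 = -1 — point (-1, -6).
  x_2 = 0: the earlier basis element becomes x_1 = 0, giving x_1 = 0 — point (0, 0).
Substituting each solution back into the original system confirms all equations vanish.

{(-1, -6), (0, 0)}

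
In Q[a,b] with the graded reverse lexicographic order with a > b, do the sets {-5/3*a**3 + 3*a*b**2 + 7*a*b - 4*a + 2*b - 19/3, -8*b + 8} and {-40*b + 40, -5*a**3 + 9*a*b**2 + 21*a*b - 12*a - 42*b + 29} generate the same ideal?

Two ideals are equal iff their reduced Gröbner bases coincide (the reduced basis is unique for a fixed ordering).
Buchberger on the first generating set:
f_1 = -5/3*a**3 + 3*a*b**2 + 7*a*b - 4*a + 2*b - 19/3, LT = a**3.
f_2 = -8*b + 8, LT = b.

The S-polynomials (S(f_1,f_2)) all reduce to 0 modulo the current basis, so we have a Gröbner basis.
Inter-reduce: drop elements whose leading term is divisible by another's, tail-reduce, and make monic.
Reduced Gröbner basis: {a**3 - 18/5*a + 13/5, b - 1}.

Buchberger on the second generating set:
h_1 = -40*b + 40, LT = b.
h_2 = -5*a**3 + 9*a*b**2 + 21*a*b - 12*a - 42*b + 29, LT = a**3.

The S-polynomials (S(h_1,h_2)) all reduce to 0 modulo the current basis, so we have a Gröbner basis.
Inter-reduce: drop elements whose leading term is divisible by another's, tail-reduce, and make monic.
Reduced Gröbner basis: {a**3 - 18/5*a + 13/5, b - 1}.

Same reduced basis, so the two generating sets span the same ideal.

Yes, the ideals are equal.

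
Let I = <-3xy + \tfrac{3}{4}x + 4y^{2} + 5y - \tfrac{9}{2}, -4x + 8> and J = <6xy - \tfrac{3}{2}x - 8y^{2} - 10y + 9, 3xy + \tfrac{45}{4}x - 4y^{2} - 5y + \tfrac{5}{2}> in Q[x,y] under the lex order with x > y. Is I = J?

Two ideals are equal iff their reduced Gröbner bases coincide (the reduced basis is unique for a fixed ordering).
Buchberger on the first generating set:
f_1 = -3xy + \tfrac{3}{4}x + 4y^{2} + 5y - \tfrac{9}{2}, LT = xy.
f_2 = -4x + 8, LT = x.

S(f_1,f_2): lcm = xy. S = -\tfrac{1}{4}x - \tfrac{4}{3}y^{2} + \tfrac{1}{3}y + \tfrac{3}{2}.
  reduce S modulo (f_1, f_2):
  remainder -\tfrac{4}{3}y^{2} + \tfrac{1}{3}y + 1 ≠ 0; add g_3 = -\tfrac{4}{3}y^{2} + \tfrac{1}{3}y + 1 to the basis.

The other S-polynomials (S(f_1,g_3), S(f_2,g_3)) all reduce to 0 modulo the current basis, so we have a Gröbner basis.
Inter-reduce: drop elements whose leading term is divisible by another's, tail-reduce, and make monic.
Reduced Gröbner basis: {x - 2, y^{2} - \tfrac{1}{4}y - \tfrac{3}{4}}.

Buchberger on the second generating set:
h_1 = 6xy - \tfrac{3}{2}x - 8y^{2} - 10y + 9, LT = xy.
h_2 = 3xy + \tfrac{45}{4}x - 4y^{2} - 5y + \tfrac{5}{2}, LT = xy.

S(h_1,h_2): lcm = xy. S = -4x + \tfrac{2}{3}.
  reduce S modulo (h_1, h_2):
  remainder -4x + \tfrac{2}{3} ≠ 0; add k_3 = -4x + \tfrac{2}{3} to the basis.

S(h_1,k_3): lcm = xy. S = -\tfrac{1}{4}x - \tfrac{4}{3}y^{2} - \tfrac{3}{2}y + \tfrac{3}{2}.
  reduce S modulo (h_1, h_2, k_3):
  remainder -\tfrac{4}{3}y^{2} - \tfrac{3}{2}y + \tfrac{35}{24} ≠ 0; add k_4 = -\tfrac{4}{3}y^{2} - \tfrac{3}{2}y + \tfrac{35}{24} to the basis.

The other S-polynomials (S(h_2,k_3), S(h_1,k_4), S(h_2,k_4), S(k_3,k_4)) all reduce to 0 modulo the current basis, so we have a Gröbner basis.
Inter-reduce: drop elements whose leading term is divisible by another's, tail-reduce, and make monic.
Reduced Gröbner basis: {x - \tfrac{1}{6}, y^{2} + \tfrac{9}{8}y - \tfrac{35}{32}}.

The bases are distinct; the ideals are different.

No, the ideals differ.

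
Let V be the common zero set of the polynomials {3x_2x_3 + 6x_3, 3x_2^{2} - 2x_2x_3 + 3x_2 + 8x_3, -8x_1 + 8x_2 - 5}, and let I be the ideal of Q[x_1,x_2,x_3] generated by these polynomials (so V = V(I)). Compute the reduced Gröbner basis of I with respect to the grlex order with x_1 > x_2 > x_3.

G = {x_2^{2} + x_2 + 4x_3, x_2x_3 + 2x_3, x_3^{2} + \tfrac{1}{2}x_3, x_1 - x_2 + \tfrac{5}{8}}

This is the nonlinear analogue of row-reducing a linear system.

f_1 = 3x_2x_3 + 6x_3, LT = x_2x_3.
f_2 = 3x_2^{2} - 2x_2x_3 + 3x_2 + 8x_3, LT = x_2^{2}.
f_3 = -8x_1 + 8x_2 - 5, LT = x_1.

S(f_1,f_2): lcm = x_2^{2}x_3. S = \tfrac{2}{3}x_2x_3^{2} + x_2x_3 - \tfrac{8}{3}x_3^{2}.
  reduce S modulo (f_1, f_2, f_3):
  remainder -4x_3^{2} - 2x_3 ≠ 0; add g_4 = -4x_3^{2} - 2x_3 to the basis.

The other S-polynomials (S(f_1,f_3), S(f_2,f_3), S(f_1,g_4), S(f_2,g_4), S(f_3,g_4)) all reduce to 0 modulo the current basis, so we have a Gröbner basis.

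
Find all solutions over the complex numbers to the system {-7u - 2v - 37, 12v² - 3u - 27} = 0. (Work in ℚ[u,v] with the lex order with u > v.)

Compute a lex Gröbner basis by Buchberger's algorithm.
f_1 = -7u - 2v - 37, LT = u.
f_2 = -3u + 12v² - 27, LT = u.

S(f_1,f_2): lcm = u. S = 4v² + 2/7v - 26/7.
  leading term v²: no divisor's leading term divides it; move 4v² to the remainder.
  leading term v: no divisor's leading term divides it; move 2/7v to the remainder.
  leading term 1: no divisor's leading term divides it; move -26/7 to the remainder.
  remainder 4v² + 2/7v - 26/7 ≠ 0; add h_3 = 4v² + 2/7v - 26/7 to the basis.

The other S-polynomials (S(f_1,h_3), S(f_2,h_3)) all reduce to 0 modulo the current basis, so we have a Gröbner basis.
Inter-reduce: drop elements whose leading term is divisible by another's, tail-reduce, and make monic.
Reduced Gröbner basis: {u + 2/7v + 37/7, v² + 1/14v - 13/14}.

A lex Gröbner basis eliminates variables successively. Here v² + 1/14v - 13/14 depends only on v, with roots {-1, 13/14}; lifting each root through the earlier basis elements recovers the full solutions.
  v = -1: the earlier basis element becomes u + 5 = 0, giving u = -5 — point (-5, -1).
  v = 13/14: the earlier basis element becomes u + 272/49 = 0, giving u = -272/49 — point (-272/49, 13/14).
Substituting each solution back into the original system confirms all equations vanish.

{(-5, -1), (-272/49, 13/14)}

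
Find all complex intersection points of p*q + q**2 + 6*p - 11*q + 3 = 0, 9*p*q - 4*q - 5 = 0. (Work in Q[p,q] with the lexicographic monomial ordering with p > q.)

{(1, 1), (-sqrt(2119)/54 - 19/54, 43/9 - sqrt(2119)/9), (-19/54 + sqrt(2119)/54, 43/9 + sqrt(2119)/9)}

Compute a lex Gröbner basis by Buchberger's algorithm.
f_1 = p*q + 6*p + q**2 - 11*q + 3, LT = p*q.
f_2 = 9*p*q - 4*q - 5, LT = p*q.

S(f_1,f_2): lcm = p*q. S = 6*p + q**2 - 95/9*q + 32/9.
  reduce S modulo (f_1, f_2):
  remainder 6*p + q**2 - 95/9*q + 32/9 ≠ 0; add h_3 = 6*p + q**2 - 95/9*q + 32/9 to the basis.

S(f_1,h_3): lcm = p*q. S = 6*p - 1/6*q**3 + 149/54*q**2 - 313/27*q + 3.
  reduce S modulo (f_1, f_2, h_3):
  remainder -1/6*q**3 + 95/54*q**2 - 28/27*q - 5/9 ≠ 0; add h_4 = -1/6*q**3 + 95/54*q**2 - 28/27*q - 5/9 to the basis.

The other S-polynomials (S(f_2,h_3), S(f_1,h_4), S(f_2,h_4), S(h_3,h_4)) all reduce to 0 modulo the current basis, so we have a Gröbner basis.
Inter-reduce: drop elements whose leading term is divisible by another's, tail-reduce, and make monic.
Reduced Gröbner basis: {p + 1/6*q**2 - 95/54*q + 16/27, q**3 - 95/9*q**2 + 56/9*q + 10/3}.

From the last basis element, q**3 - 95/9*q**2 + 56/9*q + 10/3 = 0, so q takes values in {1, 43/9 - sqrt(2119)/9, 43/9 + sqrt(2119)/9}. Each choice, substituted upward through the basis, yields the corresponding point(s) of the solution set.
  q = 1: the earlier basis element becomes p - 1 = 0, giving p = 1 — point (1, 1).
  q = 43/9 - sqrt(2119)/9: the earlier basis element becomes p + 19/54 + sqrt(2119)/54 = 0, giving p = -sqrt(2119)/54 - 19/54 — point (-sqrt(2119)/54 - 19/54, 43/9 - sqrt(2119)/9).
  q = 43/9 + sqrt(2119)/9: the earlier basis element becomes p - sqrt(2119)/54 + 19/54 = 0, giving p = -19/54 + sqrt(2119)/54 — point (-19/54 + sqrt(2119)/54, 43/9 + sqrt(2119)/9).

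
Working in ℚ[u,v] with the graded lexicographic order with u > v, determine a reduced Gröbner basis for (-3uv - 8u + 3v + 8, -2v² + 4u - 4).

f_1 = -3uv - 8u + 3v + 8, LT = uv.
f_2 = -2v² + 4u - 4, LT = v².

S(f_1,f_2): lcm = uv². S = 2u² + 8/3uv - v² - 2u - 8/3v.
  leading term u²: no divisor's leading term divides it; move 2u² to the remainder.
  leading term uv: subtract (-8/9)·f_1 from 8/3uv - v² - 2u - 8/3v → -v² - 82/9u + 64/9
  leading term v²: subtract (½)·f_2 from -v² - 82/9u + 64/9 → -100/9u + 82/9
  leading term u: no divisor's leading term divides it; move -100/9u to the remainder.
  leading term 1: no divisor's leading term divides it; move 82/9 to the remainder.
  remainder 2u² - 100/9u + 82/9 ≠ 0; add g_3 = 2u² - 100/9u + 82/9 to the basis.

The other S-polynomials (S(f_1,g_3), S(f_2,g_3)) all reduce to 0 modulo the current basis, so we have a Gröbner basis.

G = {u² - 50/9u + 41/9, uv + 8/3u - v - 8/3, v² - 2u + 2}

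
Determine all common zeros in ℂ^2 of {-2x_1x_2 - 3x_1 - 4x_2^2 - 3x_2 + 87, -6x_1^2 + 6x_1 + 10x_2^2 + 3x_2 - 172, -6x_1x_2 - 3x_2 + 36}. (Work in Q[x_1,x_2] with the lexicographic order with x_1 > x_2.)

Compute a lex Gröbner basis by Buchberger's algorithm.
f_1 = -2x_1x_2 - 3x_1 - 4x_2^2 - 3x_2 + 87, LT = x_1x_2.
f_2 = -6x_1^2 + 6x_1 + 10x_2^2 + 3x_2 - 172, LT = x_1^2.
f_3 = -6x_1x_2 - 3x_2 + 36, LT = x_1x_2.

S(f_1,f_2): lcm = x_1^2x_2. S = 3/2x_1^2 + 2x_1x_2^2 + 5/2x_1x_2 - 87/2x_1 + 5/3x_2^3 + 1/2x_2^2 - 86/3x_2.
  leading term x_1^2: subtract (-1/4)·f_2 from 3/2x_1^2 + 2x_1x_2^2 + 5/2x_1x_2 - 87/2x_1 + 5/3x_2^3 + 1/2x_2^2 - 86/3x_2 → 2x_1x_2^2 + 5/2x_1x_2 - 42x_1 + 5/3x_2^3 + 3x_2^2 - 335/12x_2 - 43
  leading term x_1x_2^2: subtract (-x_2)·f_1 from 2x_1x_2^2 + 5/2x_1x_2 - 42x_1 + 5/3x_2^3 + 3x_2^2 - 335/12x_2 - 43 → -1/2x_1x_2 - 42x_1 - 7/3x_2^3 + 709/12x_2 - 43
  leading term x_1x_2: subtract (1/4)·f_1 from -1/2x_1x_2 - 42x_1 - 7/3x_2^3 + 709/12x_2 - 43 → -165/4x_1 - 7/3x_2^3 + x_2^2 + 359/6x_2 - 259/4
  leading term x_1: no divisor's leading term divides it; move -165/4x_1 to the remainder.
  leading term x_2^3: no divisor's leading term divides it; move -7/3x_2^3 to the remainder.
  leading term x_2^2: no divisor's leading term divides it; move x_2^2 to the remainder.
  leading term x_2: no divisor's leading term divides it; move 359/6x_2 to the remainder.
  leading term 1: no divisor's leading term divides it; move -259/4 to the remainder.
  remainder -165/4x_1 - 7/3x_2^3 + x_2^2 + 359/6x_2 - 259/4 ≠ 0; add h_4 = -165/4x_1 - 7/3x_2^3 + x_2^2 + 359/6x_2 - 259/4 to the basis.

S(f_1,f_3): lcm = x_1x_2. S = 3/2x_1 + 2x_2^2 + x_2 - 75/2.
  leading term x_1: subtract (-2/55)·h_4 from 3/2x_1 + 2x_2^2 + x_2 - 75/2 → -14/165x_2^3 + 112/55x_2^2 + 524/165x_2 - 2192/55
  leading term x_2^3: no divisor's leading term divides it; move -14/165x_2^3 to the remainder.
  leading term x_2^2: no divisor's leading term divides it; move 112/55x_2^2 to the remainder.
  leading term x_2: no divisor's leading term divides it; move 524/165x_2 to the remainder.
  leading term 1: no divisor's leading term divides it; move -2192/55 to the remainder.
  remainder -14/165x_2^3 + 112/55x_2^2 + 524/165x_2 - 2192/55 ≠ 0; add h_5 = -14/165x_2^3 + 112/55x_2^2 + 524/165x_2 - 2192/55 to the basis.

S(f_2,f_3): lcm = x_1^2x_2. S = -3/2x_1x_2 + 6x_1 - 5/3x_2^3 - 1/2x_2^2 + 86/3x_2.
  leading term x_1x_2: subtract (3/4)·f_1 from -3/2x_1x_2 + 6x_1 - 5/3x_2^3 - 1/2x_2^2 + 86/3x_2 → 33/4x_1 - 5/3x_2^3 + 5/2x_2^2 + 371/12x_2 - 261/4
  leading term x_1: subtract (-1/5)·h_4 from 33/4x_1 - 5/3x_2^3 + 5/2x_2^2 + 371/12x_2 - 261/4 → -32/15x_2^3 + 27/10x_2^2 + 2573/60x_2 - 391/5
  leading term x_2^3: subtract (176/7)·h_5 from -32/15x_2^3 + 27/10x_2^2 + 2573/60x_2 - 391/5 → -97/2x_2^2 - 1035/28x_2 + 6467/7
  leading term x_2^2: no divisor's leading term divides it; move -97/2x_2^2 to the remainder.
  leading term x_2: no divisor's leading term divides it; move -1035/28x_2 to the remainder.
  leading term 1: no divisor's leading term divides it; move 6467/7 to the remainder.
  remainder -97/2x_2^2 - 1035/28x_2 + 6467/7 ≠ 0; add h_6 = -97/2x_2^2 - 1035/28x_2 + 6467/7 to the basis.

S(f_1,h_4): lcm = x_1x_2. S = 3/2x_1 - 28/495x_2^4 + 4/165x_2^3 + 1708/495x_2^2 - 23/330x_2 - 87/2.
  leading term x_1: subtract (-2/55)·h_4 from 3/2x_1 - 28/495x_2^4 + 4/165x_2^3 + 1708/495x_2^2 - 23/330x_2 - 87/2 → -28/495x_2^4 - 2/33x_2^3 + 1726/495x_2^2 + 139/66x_2 - 2522/55
  leading term x_2^4: subtract (2/3x_2)·h_5 from -28/495x_2^4 - 2/33x_2^3 + 1726/495x_2^2 + 139/66x_2 - 2522/55 → -78/55x_2^3 + 226/165x_2^2 + 9463/330x_2 - 2522/55
  leading term x_2^3: subtract (117/7)·h_5 from -78/55x_2^3 + 226/165x_2^2 + 9463/330x_2 - 2522/55 → -98/3x_2^2 - 1025/42x_2 + 4342/7
  leading term x_2^2: subtract (196/291)·h_6 from -98/3x_2^2 - 1025/42x_2 + 4342/7 → 2005/4074x_2 - 4010/2037
  leading term x_2: no divisor's leading term divides it; move 2005/4074x_2 to the remainder.
  leading term 1: no divisor's leading term divides it; move -4010/2037 to the remainder.
  remainder 2005/4074x_2 - 4010/2037 ≠ 0; add h_7 = 2005/4074x_2 - 4010/2037 to the basis.

The other S-polynomials (S(f_2,h_4), S(f_3,h_4), S(f_1,h_5), S(f_2,h_5), S(f_3,h_5), S(h_4,h_5), S(f_1,h_6), S(f_2,h_6), S(f_3,h_6), S(h_4,h_6), S(h_5,h_6), S(f_1,h_7), S(f_2,h_7), S(f_3,h_7), S(h_4,h_7), S(h_5,h_7), S(h_6,h_7)) all reduce to 0 modulo the current basis, so we have a Gröbner basis.
Inter-reduce: drop elements whose leading term is divisible by another's, tail-reduce, and make monic.
Reduced Gröbner basis: {x_1 - 1, x_2 - 4}.

Since the basis is lex-ordered, x_2 - 4 is univariate in x_2. Its roots are {4}. Back-substituting each root into the other basis elements fixes the other coordinates.
  x_2 = 4: the earlier basis element becomes x_1 - 1 = 0, giving x_1 = 1 — point (1, 4).

{(1, 4)}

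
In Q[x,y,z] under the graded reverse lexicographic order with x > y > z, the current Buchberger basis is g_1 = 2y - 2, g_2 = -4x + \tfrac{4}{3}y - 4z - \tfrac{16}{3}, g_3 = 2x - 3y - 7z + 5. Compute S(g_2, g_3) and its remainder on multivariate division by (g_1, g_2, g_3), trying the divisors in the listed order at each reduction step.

S(g_2, g_3) = \tfrac{7}{6}y + \tfrac{9}{2}z - \tfrac{7}{6}; remainder on division = \tfrac{9}{2}z.

lcm(LM(g_2), LM(g_3)) = x.
S = (lcm/LT(g_2))·g_2 − (lcm/LT(g_3))·g_3 = \tfrac{7}{6}y + \tfrac{9}{2}z - \tfrac{7}{6}.
Reduce S modulo (g_1, g_2, g_3) in that order:
  leading term y: subtract (\tfrac{7}{12})·g_1 from \tfrac{7}{6}y + \tfrac{9}{2}z - \tfrac{7}{6} → \tfrac{9}{2}z
  leading term z: no divisor's leading term divides it; move \tfrac{9}{2}z to the remainder.
The remainder \tfrac{9}{2}z is nonzero, so it would be added as the next basis element.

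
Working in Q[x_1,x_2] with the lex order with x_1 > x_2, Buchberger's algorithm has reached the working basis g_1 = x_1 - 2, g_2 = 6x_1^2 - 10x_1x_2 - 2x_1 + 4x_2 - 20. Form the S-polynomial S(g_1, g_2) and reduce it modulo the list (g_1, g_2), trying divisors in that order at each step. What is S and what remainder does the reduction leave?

S(g_1, g_2) = 5/3x_1x_2 - 5/3x_1 - 2/3x_2 + 10/3; remainder on division = 8/3x_2.

lcm(LM(g_1), LM(g_2)) = x_1^2.
S = (lcm/LT(g_1))·g_1 − (lcm/LT(g_2))·g_2 = 5/3x_1x_2 - 5/3x_1 - 2/3x_2 + 10/3.
Reduce S modulo (g_1, g_2) in that order:
  leading term x_1x_2: subtract (5/3x_2)·g_1 from 5/3x_1x_2 - 5/3x_1 - 2/3x_2 + 10/3 → -5/3x_1 + 8/3x_2 + 10/3
  leading term x_1: subtract (-5/3)·g_1 from -5/3x_1 + 8/3x_2 + 10/3 → 8/3x_2
  leading term x_2: no divisor's leading term divides it; move 8/3x_2 to the remainder.
The remainder 8/3x_2 is nonzero, so it would be added as the next basis element.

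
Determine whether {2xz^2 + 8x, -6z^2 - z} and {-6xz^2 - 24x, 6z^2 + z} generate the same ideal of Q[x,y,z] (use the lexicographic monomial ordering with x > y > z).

Yes, the ideals are equal.

Since reduced Gröbner bases are canonical representatives of ideals under a given ordering, it suffices to compute and compare them.
Buchberger on the first generating set:
f_1 = 2xz^2 + 8x, LT = xz^2.
f_2 = -6z^2 - z, LT = z^2.

S(f_1,f_2): lcm = xz^2. S = -1/6xz + 4x.
  leading term xz: no divisor's leading term divides it; move -1/6xz to the remainder.
  leading term x: no divisor's leading term divides it; move 4x to the remainder.
  remainder -1/6xz + 4x ≠ 0; add g_3 = -1/6xz + 4x to the basis.

S(f_1,g_3): lcm = xz^2. S = 24xz + 4x.
  leading term xz: subtract (-144)·g_3 from 24xz + 4x → 580x
  leading term x: no divisor's leading term divides it; move 580x to the remainder.
  remainder 580x ≠ 0; add g_4 = 580x to the basis.

S(f_2,g_3): lcm = xz^2. S = 145/6xz.
  leading term xz: subtract (-145)·g_3 from 145/6xz → 580x
  leading term x: subtract (1)·g_4 from 580x → 0
  remainder 0.

S(f_1,g_4): lcm = xz^2. S = 4x.
  leading term x: subtract (1/145)·g_4 from 4x → 0
  remainder 0.

S(f_2,g_4): leading monomials are coprime, so the S-polynomial reduces to 0 (Buchberger's first criterion).
S(g_3,g_4): lcm = xz. S = -24x.
  leading term x: subtract (-6/145)·g_4 from -24x → 0
  remainder 0.

Every S-polynomial of the final basis reduces to 0, so we have a Gröbner basis.
Inter-reduce: drop elements whose leading term is divisible by another's, tail-reduce, and make monic.
Reduced Gröbner basis: {x, z^2 + 1/6z}.

Buchberger on the second generating set:
h_1 = -6xz^2 - 24x, LT = xz^2.
h_2 = 6z^2 + z, LT = z^2.

S(h_1,h_2): lcm = xz^2. S = -1/6xz + 4x.
  leading term xz: no divisor's leading term divides it; move -1/6xz to the remainder.
  leading term x: no divisor's leading term divides it; move 4x to the remainder.
  remainder -1/6xz + 4x ≠ 0; add k_3 = -1/6xz + 4x to the basis.

S(h_1,k_3): lcm = xz^2. S = 24xz + 4x.
  leading term xz: subtract (-144)·k_3 from 24xz + 4x → 580x
  leading term x: no divisor's leading term divides it; move 580x to the remainder.
  remainder 580x ≠ 0; add k_4 = 580x to the basis.

S(h_2,k_3): lcm = xz^2. S = 145/6xz.
  leading term xz: subtract (-145)·k_3 from 145/6xz → 580x
  leading term x: subtract (1)·k_4 from 580x → 0
  remainder 0.

S(h_1,k_4): lcm = xz^2. S = 4x.
  leading term x: subtract (1/145)·k_4 from 4x → 0
  remainder 0.

S(h_2,k_4): leading monomials are coprime, so the S-polynomial reduces to 0 (Buchberger's first criterion).
S(k_3,k_4): lcm = xz. S = -24x.
  leading term x: subtract (-6/145)·k_4 from -24x → 0
  remainder 0.

Every S-polynomial of the final basis reduces to 0, so we have a Gröbner basis.
Inter-reduce: drop elements whose leading term is divisible by another's, tail-reduce, and make monic.
Reduced Gröbner basis: {x, z^2 + 1/6z}.

These coincide, so the ideals are equal.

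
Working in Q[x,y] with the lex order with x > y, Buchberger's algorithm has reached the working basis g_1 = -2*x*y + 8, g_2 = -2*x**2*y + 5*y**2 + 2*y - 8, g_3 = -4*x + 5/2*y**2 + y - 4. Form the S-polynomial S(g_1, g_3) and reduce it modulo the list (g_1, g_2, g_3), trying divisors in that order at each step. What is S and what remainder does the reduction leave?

lcm(LM(g_1), LM(g_3)) = x*y.
S = (lcm/LT(g_1))·g_1 − (lcm/LT(g_3))·g_3 = 5/8*y**3 + 1/4*y**2 - y - 4.
Reduce S modulo (g_1, g_2, g_3) in that order:
  leading term y**3: no divisor's leading term divides it; move 5/8*y**3 to the remainder.
  leading term y**2: no divisor's leading term divides it; move 1/4*y**2 to the remainder.
  leading term y: no divisor's leading term divides it; move -y to the remainder.
  leading term 1: no divisor's leading term divides it; move -4 to the remainder.
The remainder 5/8*y**3 + 1/4*y**2 - y - 4 is nonzero, so it would be added as the next basis element.

S(g_1, g_3) = 5/8*y**3 + 1/4*y**2 - y - 4; remainder on division = 5/8*y**3 + 1/4*y**2 - y - 4.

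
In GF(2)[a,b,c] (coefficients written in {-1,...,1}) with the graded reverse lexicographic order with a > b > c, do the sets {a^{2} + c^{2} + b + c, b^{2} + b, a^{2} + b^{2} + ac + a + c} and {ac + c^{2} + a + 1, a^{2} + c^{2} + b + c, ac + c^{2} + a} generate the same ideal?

Since reduced Gröbner bases are canonical representatives of ideals under a given ordering, it suffices to compute and compare them.
Buchberger on the first generating set:
f_1 = a^{2} + c^{2} + b + c, LT = a^{2}.
f_2 = b^{2} + b, LT = b^{2}.
f_3 = a^{2} + b^{2} + ac + a + c, LT = a^{2}.

S(f_1,f_3): lcm = a^{2}. S = b^{2} + ac + c^{2} + a + b.
  leading term b^{2}: subtract (1)·f_2 from b^{2} + ac + c^{2} + a + b → ac + c^{2} + a
  leading term ac: no divisor's leading term divides it; move ac to the remainder.
  leading term c^{2}: no divisor's leading term divides it; move c^{2} to the remainder.
  leading term a: no divisor's leading term divides it; move a to the remainder.
  remainder ac + c^{2} + a ≠ 0; add g_4 = ac + c^{2} + a to the basis.

S(f_1,g_4): lcm = a^{2}c. S = ac^{2} + c^{3} + a^{2} + bc + c^{2}.
  leading term ac^{2}: subtract (c)·g_4 from ac^{2} + c^{3} + a^{2} + bc + c^{2} → a^{2} + ac + bc + c^{2}
  leading term a^{2}: subtract (1)·f_1 from a^{2} + ac + bc + c^{2} → ac + bc + b + c
  leading term ac: subtract (1)·g_4 from ac + bc + b + c → bc + c^{2} + a + b + c
  leading term bc: no divisor's leading term divides it; move bc to the remainder.
  leading term c^{2}: no divisor's leading term divides it; move c^{2} to the remainder.
  leading term a: no divisor's leading term divides it; move a to the remainder.
  leading term b: no divisor's leading term divides it; move b to the remainder.
  leading term c: no divisor's leading term divides it; move c to the remainder.
  remainder bc + c^{2} + a + b + c ≠ 0; add g_5 = bc + c^{2} + a + b + c to the basis.

S(f_2,g_5): lcm = b^{2}c. S = bc^{2} + ab + b^{2}.
  leading term bc^{2}: subtract (c)·g_5 from bc^{2} + ab + b^{2} → c^{3} + ab + b^{2} + ac + bc + c^{2}
  leading term c^{3}: no divisor's leading term divides it; move c^{3} to the remainder.
  leading term ab: no divisor's leading term divides it; move ab to the remainder.
  leading term b^{2}: subtract (1)·f_2 from b^{2} + ac + bc + c^{2} → ac + bc + c^{2} + b
  leading term ac: subtract (1)·g_4 from ac + bc + c^{2} + b → bc + a + b
  leading term bc: subtract (1)·g_5 from bc + a + b → c^{2} + c
  leading term c^{2}: no divisor's leading term divides it; move c^{2} to the remainder.
  leading term c: no divisor's leading term divides it; move c to the remainder.
  remainder c^{3} + ab + c^{2} + c ≠ 0; add g_6 = c^{3} + ab + c^{2} + c to the basis.

The other S-polynomials (S(f_1,f_2), S(f_2,f_3), S(f_2,g_4), S(f_3,g_4), S(f_1,g_5), S(f_3,g_5), S(g_4,g_5), S(f_1,g_6), S(f_2,g_6), S(f_3,g_6), S(g_4,g_6), S(g_5,g_6)) all reduce to 0 modulo the current basis, so we have a Gröbner basis.
Inter-reduce: drop elements whose leading term is divisible by another's, tail-reduce, and make monic.
Reduced Gröbner basis: {c^{3} + ab + c^{2} + c, a^{2} + c^{2} + b + c, b^{2} + b, ac + c^{2} + a, bc + c^{2} + a + b + c}.

Buchberger on the second generating set:
h_1 = ac + c^{2} + a + 1, LT = ac.
h_2 = a^{2} + c^{2} + b + c, LT = a^{2}.
h_3 = ac + c^{2} + a, LT = ac.

S(h_1,h_2): lcm = a^{2}c. S = ac^{2} + c^{3} + a^{2} + bc + c^{2} + a.
  leading term ac^{2}: subtract (c)·h_1 from ac^{2} + c^{3} + a^{2} + bc + c^{2} + a → a^{2} + ac + bc + c^{2} + a + c
  leading term a^{2}: subtract (1)·h_2 from a^{2} + ac + bc + c^{2} + a + c → ac + bc + a + b
  leading term ac: subtract (1)·h_1 from ac + bc + a + b → bc + c^{2} + b + 1
  leading term bc: no divisor's leading term divides it; move bc to the remainder.
  leading term c^{2}: no divisor's leading term divides it; move c^{2} to the remainder.
  leading term b: no divisor's leading term divides it; move b to the remainder.
  leading term 1: no divisor's leading term divides it; move 1 to the remainder.
  remainder bc + c^{2} + b + 1 ≠ 0; add k_4 = bc + c^{2} + b + 1 to the basis.

S(h_1,h_3): lcm = ac. S = 1.
  leading term 1: no divisor's leading term divides it; move 1 to the remainder.
  remainder 1 ≠ 0; add k_5 = 1 to the basis.

The other S-polynomials (S(h_2,h_3), S(h_1,k_4), S(h_2,k_4), S(h_3,k_4), S(h_1,k_5), S(h_2,k_5), S(h_3,k_5), S(k_4,k_5)) all reduce to 0 modulo the current basis, so we have a Gröbner basis.
Inter-reduce: drop elements whose leading term is divisible by another's, tail-reduce, and make monic.
Reduced Gröbner basis: {1}.

Since the reduced bases disagree, the two ideals are not the same.

No, the ideals differ.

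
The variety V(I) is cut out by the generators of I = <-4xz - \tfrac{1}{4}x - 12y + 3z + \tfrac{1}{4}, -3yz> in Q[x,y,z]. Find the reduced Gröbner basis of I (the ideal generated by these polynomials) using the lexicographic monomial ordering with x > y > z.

Buchberger's algorithm terminates because the ascending chain of leading-term ideals stabilizes.

f_1 = -4xz - \tfrac{1}{4}x - 12y + 3z + \tfrac{1}{4}, LT = xz.
f_2 = -3yz, LT = yz.

S(f_1,f_2): lcm = xyz. S = \tfrac{1}{16}xy + 3y^{2} - \tfrac{3}{4}yz - \tfrac{1}{16}y.
  leading term xy: no divisor's leading term divides it; move \tfrac{1}{16}xy to the remainder.
  leading term y^{2}: no divisor's leading term divides it; move 3y^{2} to the remainder.
  leading term yz: subtract (\tfrac{1}{4})·f_2 from -\tfrac{3}{4}yz - \tfrac{1}{16}y → -\tfrac{1}{16}y
  leading term y: no divisor's leading term divides it; move -\tfrac{1}{16}y to the remainder.
  remainder \tfrac{1}{16}xy + 3y^{2} - \tfrac{1}{16}y ≠ 0; add g_3 = \tfrac{1}{16}xy + 3y^{2} - \tfrac{1}{16}y to the basis.

The other S-polynomials (S(f_1,g_3), S(f_2,g_3)) all reduce to 0 modulo the current basis, so we have a Gröbner basis.

G = {xy + 48y^{2} - y, xz + \tfrac{1}{16}x + 3y - \tfrac{3}{4}z - \tfrac{1}{16}, yz}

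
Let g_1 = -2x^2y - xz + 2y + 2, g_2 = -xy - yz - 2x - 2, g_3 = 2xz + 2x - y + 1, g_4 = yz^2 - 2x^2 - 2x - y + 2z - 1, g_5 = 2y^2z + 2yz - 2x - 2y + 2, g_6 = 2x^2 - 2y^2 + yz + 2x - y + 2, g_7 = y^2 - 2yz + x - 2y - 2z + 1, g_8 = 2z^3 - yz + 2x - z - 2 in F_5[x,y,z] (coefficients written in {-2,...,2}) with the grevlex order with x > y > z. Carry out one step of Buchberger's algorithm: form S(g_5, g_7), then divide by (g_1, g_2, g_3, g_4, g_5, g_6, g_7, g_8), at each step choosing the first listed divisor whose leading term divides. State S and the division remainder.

S(g_5, g_7) = 2yz^2 - xz - 2yz + 2z^2 - x - y - z + 1; remainder on division = -yz + 2z^2 + x - 2y - 2z - 2.

lcm(LM(g_5), LM(g_7)) = y^2z.
S = (lcm/LT(g_5))·g_5 − (lcm/LT(g_7))·g_7 = 2yz^2 - xz - 2yz + 2z^2 - x - y - z + 1.
Reduce S modulo (g_1, g_2, g_3, g_4, g_5, g_6, g_7, g_8) in that order:
  leading term yz^2: subtract (2)·g_4 from 2yz^2 - xz - 2yz + 2z^2 - x - y - z + 1 → -x^2 - xz - 2yz + 2z^2 - 2x + y - 2
  leading term x^2: subtract (2)·g_6 from -x^2 - xz - 2yz + 2z^2 - 2x + y - 2 → -y^2 - xz + yz + 2z^2 - x - 2y - 1
  leading term y^2: subtract (-1)·g_7 from -y^2 - xz + yz + 2z^2 - x - 2y - 1 → -xz - yz + 2z^2 + y - 2z
  leading term xz: subtract (2)·g_3 from -xz - yz + 2z^2 + y - 2z → -yz + 2z^2 + x - 2y - 2z - 2
  leading term yz: no divisor's leading term divides it; move -yz to the remainder.
  leading term z^2: no divisor's leading term divides it; move 2z^2 to the remainder.
  leading term x: no divisor's leading term divides it; move x to the remainder.
  leading term y: no divisor's leading term divides it; move -2y to the remainder.
  leading term z: no divisor's leading term divides it; move -2z to the remainder.
  leading term 1: no divisor's leading term divides it; move -2 to the remainder.
The remainder -yz + 2z^2 + x - 2y - 2z - 2 is nonzero, so it would be added as the next basis element.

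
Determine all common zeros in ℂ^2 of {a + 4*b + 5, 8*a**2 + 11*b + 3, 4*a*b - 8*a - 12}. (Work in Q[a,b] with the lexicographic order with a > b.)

{(-1, -1)}

Compute a lex Gröbner basis by Buchberger's algorithm.
f_1 = a + 4*b + 5, LT = a.
f_2 = 8*a**2 + 11*b + 3, LT = a**2.
f_3 = 4*a*b - 8*a - 12, LT = a*b.

S(f_1,f_2): lcm = a**2. S = 4*a*b + 5*a - 11/8*b - 3/8.
  reduce S modulo (f_1, f_2, f_3):
  remainder -16*b**2 - 331/8*b - 203/8 ≠ 0; add h_4 = -16*b**2 - 331/8*b - 203/8 to the basis.

S(f_1,f_3): lcm = a*b. S = 2*a + 4*b**2 + 5*b + 3.
  reduce S modulo (f_1, f_2, f_3, h_4):
  remainder -427/32*b - 427/32 ≠ 0; add h_5 = -427/32*b - 427/32 to the basis.

The other S-polynomials (S(f_2,f_3), S(f_1,h_4), S(f_2,h_4), S(f_3,h_4), S(f_1,h_5), S(f_2,h_5), S(f_3,h_5), S(h_4,h_5)) all reduce to 0 modulo the current basis, so we have a Gröbner basis.
Inter-reduce: drop elements whose leading term is divisible by another's, tail-reduce, and make monic.
Reduced Gröbner basis: {a + 1, b + 1}.

From the last basis element, b + 1 = 0, so b takes values in {-1}. Each choice, substituted upward through the basis, yields the corresponding point(s) of the solution set.
  b = -1: the earlier basis element becomes a + 1 = 0, giving a = -1 — point (-1, -1).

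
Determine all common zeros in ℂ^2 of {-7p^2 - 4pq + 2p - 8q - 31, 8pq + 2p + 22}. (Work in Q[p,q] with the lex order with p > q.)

Compute a lex Gröbner basis by Buchberger's algorithm.
f_1 = -7p^2 - 4pq + 2p - 8q - 31, LT = p^2.
f_2 = 8pq + 2p + 22, LT = pq.

S(f_1,f_2): lcm = p^2q. S = -1/4p^2 + 4/7pq^2 - 2/7pq - 11/4p + 8/7q^2 + 31/7q.
  leading term p^2: subtract (1/28)·f_1 from -1/4p^2 + 4/7pq^2 - 2/7pq - 11/4p + 8/7q^2 + 31/7q → 4/7pq^2 - 1/7pq - 79/28p + 8/7q^2 + 33/7q + 31/28
  leading term pq^2: subtract (1/14q)·f_2 from 4/7pq^2 - 1/7pq - 79/28p + 8/7q^2 + 33/7q + 31/28 → -2/7pq - 79/28p + 8/7q^2 + 22/7q + 31/28
  leading term pq: subtract (-1/28)·f_2 from -2/7pq - 79/28p + 8/7q^2 + 22/7q + 31/28 → -11/4p + 8/7q^2 + 22/7q + 53/28
  leading term p: no divisor's leading term divides it; move -11/4p to the remainder.
  leading term q^2: no divisor's leading term divides it; move 8/7q^2 to the remainder.
  leading term q: no divisor's leading term divides it; move 22/7q to the remainder.
  leading term 1: no divisor's leading term divides it; move 53/28 to the remainder.
  remainder -11/4p + 8/7q^2 + 22/7q + 53/28 ≠ 0; add h_3 = -11/4p + 8/7q^2 + 22/7q + 53/28 to the basis.

S(f_2,h_3): lcm = pq. S = 1/4p + 32/77q^3 + 8/7q^2 + 53/77q + 11/4.
  leading term p: subtract (-1/11)·h_3 from 1/4p + 32/77q^3 + 8/7q^2 + 53/77q + 11/4 → 32/77q^3 + 96/77q^2 + 75/77q + 225/77
  leading term q^3: no divisor's leading term divides it; move 32/77q^3 to the remainder.
  leading term q^2: no divisor's leading term divides it; move 96/77q^2 to the remainder.
  leading term q: no divisor's leading term divides it; move 75/77q to the remainder.
  leading term 1: no divisor's leading term divides it; move 225/77 to the remainder.
  remainder 32/77q^3 + 96/77q^2 + 75/77q + 225/77 ≠ 0; add h_4 = 32/77q^3 + 96/77q^2 + 75/77q + 225/77 to the basis.

The other S-polynomials (S(f_1,h_3), S(f_1,h_4), S(f_2,h_4), S(h_3,h_4)) all reduce to 0 modulo the current basis, so we have a Gröbner basis.
Inter-reduce: drop elements whose leading term is divisible by another's, tail-reduce, and make monic.
Reduced Gröbner basis: {p - 32/77q^2 - 8/7q - 53/77, q^3 + 3q^2 + 75/32q + 225/32}.

The lex basis is triangular: the last element involves only q. Solving q^3 + 3q^2 + 75/32q + 225/32 = 0 gives q ∈ {-3, -5*sqrt(6)*I/8, 5*sqrt(6)*I/8}; substituting each value into the earlier elements determines the remaining variables.
  q = -3: the earlier basis element becomes p - 1 = 0, giving p = 1 — point (1, -3).
  q = -5*sqrt(6)*I/8: the earlier basis element becomes p + 2/7 + 5*sqrt(6)*I/7 = 0, giving p = -2/7 - 5*sqrt(6)*I/7 — point (-2/7 - 5*sqrt(6)*I/7, -5*sqrt(6)*I/8).
  q = 5*sqrt(6)*I/8: the earlier basis element becomes p + 2/7 - 5*sqrt(6)*I/7 = 0, giving p = -2/7 + 5*sqrt(6)*I/7 — point (-2/7 + 5*sqrt(6)*I/7, 5*sqrt(6)*I/8).
Each listed point satisfies every original equation (direct substitution).

{(1, -3), (-2/7 - 5*sqrt(6)*I/7, -5*sqrt(6)*I/8), (-2/7 + 5*sqrt(6)*I/7, 5*sqrt(6)*I/8)}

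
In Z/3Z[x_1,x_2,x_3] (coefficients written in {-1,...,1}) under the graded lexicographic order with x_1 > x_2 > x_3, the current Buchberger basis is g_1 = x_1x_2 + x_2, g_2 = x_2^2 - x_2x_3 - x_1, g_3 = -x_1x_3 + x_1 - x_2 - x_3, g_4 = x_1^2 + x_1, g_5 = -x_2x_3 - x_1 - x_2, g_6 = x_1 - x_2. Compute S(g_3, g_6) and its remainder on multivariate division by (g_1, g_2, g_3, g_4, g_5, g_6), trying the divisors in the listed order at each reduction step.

lcm(LM(g_3), LM(g_6)) = x_1x_3.
S = (lcm/LT(g_3))·g_3 − (lcm/LT(g_6))·g_6 = x_2x_3 - x_1 + x_2 + x_3.
Reduce S modulo (g_1, g_2, g_3, g_4, g_5, g_6) in that order:
  leading term x_2x_3: subtract (-1)·g_5 from x_2x_3 - x_1 + x_2 + x_3 → x_1 + x_3
  leading term x_1: subtract (1)·g_6 from x_1 + x_3 → x_2 + x_3
  leading term x_2: no divisor's leading term divides it; move x_2 to the remainder.
  leading term x_3: no divisor's leading term divides it; move x_3 to the remainder.
The remainder x_2 + x_3 is nonzero, so it would be added as the next basis element.

S(g_3, g_6) = x_2x_3 - x_1 + x_2 + x_3; remainder on division = x_2 + x_3.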